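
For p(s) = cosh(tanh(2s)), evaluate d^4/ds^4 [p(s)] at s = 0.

-112

Plug the Maclaurin series of the inner function into that of the outer and collect terms.
The coefficient of s^4 in the expansion is -14/3, so p^(4)(0) = 4! * (-14/3) = -112.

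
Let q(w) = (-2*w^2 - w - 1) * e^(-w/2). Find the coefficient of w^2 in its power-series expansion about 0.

-13/8

Shift and add copies of the series according to the polynomial's terms.
[w^0] = -1;  [w^1] = -1/2;  [w^2] = -13/8.
So c_2 = q′′(0)/2! = -13/8.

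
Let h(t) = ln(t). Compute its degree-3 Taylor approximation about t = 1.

h(1) = 0
h′(1) = 1
h′′(1) = -1
h′′′(1) = 2
The Taylor polynomial is Σ h^(k)(1)/k! · (t - 1)^k.

(t - 1)^3/3 - (t - 1)^2/2 + (t - 1)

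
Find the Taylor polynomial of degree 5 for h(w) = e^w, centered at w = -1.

Differentiate repeatedly and evaluate at the center.
[(w + 1)^0] = e^(-1);  [(w + 1)^1] = e^(-1);  [(w + 1)^2] = e^(-1)/2;  [(w + 1)^3] = e^(-1)/6;  [(w + 1)^4] = e^(-1)/24;  [(w + 1)^5] = e^(-1)/120.

(w + 1)^5*e^(-1)/120 + (w + 1)^4*e^(-1)/24 + (w + 1)^3*e^(-1)/6 + (w + 1)^2*e^(-1)/2 + (w + 1)*e^(-1) + e^(-1)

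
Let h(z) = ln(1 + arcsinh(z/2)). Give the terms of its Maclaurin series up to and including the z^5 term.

Let u equal the inner series; expand the outer function in u and truncate.
h(0) = 0
h′(0) = 1/2
h′′(0) = -1/4
h′′′(0) = 1/8
h^(4)(0) = -1/8
h^(5)(0) = 13/32
Then c_k = h^(k)(0)/k! gives each Taylor coefficient.

13*z^5/3840 - z^4/192 + z^3/48 - z^2/8 + z/2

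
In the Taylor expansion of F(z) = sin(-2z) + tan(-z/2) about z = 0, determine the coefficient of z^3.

31/24

Expand each term separately and add.
F(0) = 0
F′(0) = -5/2
F′′(0) = 0
F′′′(0) = 31/4
So c_3 = F′′′(0)/3! = 31/24.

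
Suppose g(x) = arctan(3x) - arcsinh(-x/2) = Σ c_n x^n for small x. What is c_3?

-433/48

Expand each term separately and add.
g(0) = 0
g′(0) = 7/2
g′′(0) = 0
g′′′(0) = -433/8
The Taylor polynomial is Σ g^(k)(0)/k! · x^k.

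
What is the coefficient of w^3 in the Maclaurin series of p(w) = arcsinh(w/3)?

Use the known series and substitute for the argument.
p(0) = 0
p′(0) = 1/3
p′′(0) = 0
p′′′(0) = -1/27
The Taylor polynomial is Σ p^(k)(0)/k! · w^k.

-1/162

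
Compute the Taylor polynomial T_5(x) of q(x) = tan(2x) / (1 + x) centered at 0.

Expand each factor separately, then convolve coefficients.
[x^0] = 0;  [x^1] = 2;  [x^2] = -2;  [x^3] = 14/3;  [x^4] = -14/3;  [x^5] = 134/15.

134*x^5/15 - 14*x^4/3 + 14*x^3/3 - 2*x^2 + 2*x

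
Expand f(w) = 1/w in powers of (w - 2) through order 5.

-(w - 2)^5/64 + (w - 2)^4/32 - (w - 2)^3/16 + (w - 2)^2/8 - (w - 2)/4 + 1/2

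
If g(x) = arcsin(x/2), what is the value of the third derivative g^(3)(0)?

Apply the Taylor formula c_k = f^(k)(a)/k!.
The coefficient of x^3 in the expansion is 1/48, so g′′′(0) = 3! * (1/48) = 1/8.

1/8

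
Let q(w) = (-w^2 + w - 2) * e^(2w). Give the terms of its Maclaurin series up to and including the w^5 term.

Multiply each power in the prefactor through the base expansion.
q(0) = -2
q′(0) = -3
q′′(0) = -6
q′′′(0) = -16
q^(4)(0) = -48
q^(5)(0) = -144
Then c_k = q^(k)(0)/k! gives each Taylor coefficient.

-6*w^5/5 - 2*w^4 - 8*w^3/3 - 3*w^2 - 3*w - 2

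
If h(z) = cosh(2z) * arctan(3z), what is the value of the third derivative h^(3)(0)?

Multiply the two series term by term and collect like powers.
From the series, [z^3] h = -3; multiply by 3! = 6 to get -18.

-18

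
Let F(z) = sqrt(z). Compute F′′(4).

-1/32

From the series, [(z - 4)^2] F = -1/64; multiply by 2! = 2 to get -1/32.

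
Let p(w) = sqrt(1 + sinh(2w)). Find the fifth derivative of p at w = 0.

Let u equal the inner series; expand the outer function in u and truncate.
The coefficient of w^5 in the expansion is 241/120, so p^(5)(0) = 5! * (241/120) = 241.

241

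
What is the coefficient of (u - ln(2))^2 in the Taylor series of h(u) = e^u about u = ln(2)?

1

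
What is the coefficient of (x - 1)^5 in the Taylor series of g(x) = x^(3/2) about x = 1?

-3/256

g(1) = 1
g′(1) = 3/2
g′′(1) = 3/4
g′′′(1) = -3/8
g^(4)(1) = 9/16
g^(5)(1) = -45/32
Then c_k = g^(k)(1)/k! gives each Taylor coefficient.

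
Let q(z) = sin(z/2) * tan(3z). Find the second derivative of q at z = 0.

Multiply the two series term by term and collect like powers.
The coefficient of z^2 in the expansion is 3/2, so q′′(0) = 2! * (3/2) = 3.

3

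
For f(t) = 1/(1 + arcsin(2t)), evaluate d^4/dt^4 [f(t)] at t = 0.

Plug the Maclaurin series of the inner function into that of the outer and collect terms.
The coefficient of t^4 in the expansion is 64/3, so f^(4)(0) = 4! * (64/3) = 512.

512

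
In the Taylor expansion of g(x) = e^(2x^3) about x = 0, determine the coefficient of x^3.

2

c_3 = g′′′(0)/3! = 2.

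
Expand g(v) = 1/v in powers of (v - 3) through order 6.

[(v - 3)^0] = 1/3;  [(v - 3)^1] = -1/9;  [(v - 3)^2] = 1/27;  [(v - 3)^3] = -1/81;  [(v - 3)^4] = 1/243;  [(v - 3)^5] = -1/729;  [(v - 3)^6] = 1/2187.

(v - 3)^6/2187 - (v - 3)^5/729 + (v - 3)^4/243 - (v - 3)^3/81 + (v - 3)^2/27 - (v - 3)/9 + 1/3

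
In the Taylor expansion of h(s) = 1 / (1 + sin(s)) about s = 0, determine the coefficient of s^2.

1

Expand as Σ (-1)^k u^k with u equal to the inner function's series.
h(0) = 1
h′(0) = -1
h′′(0) = 2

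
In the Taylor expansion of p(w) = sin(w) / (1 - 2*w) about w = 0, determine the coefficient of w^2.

Use 1/(1 - r) = Σ r^k on the denominator, then take the Cauchy product.
p(0) = 0
p′(0) = 1
p′′(0) = 4

2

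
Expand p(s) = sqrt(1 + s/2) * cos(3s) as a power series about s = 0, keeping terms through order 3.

Multiply the two series term by term and collect like powers.

-143*s^3/128 - 145*s^2/32 + s/4 + 1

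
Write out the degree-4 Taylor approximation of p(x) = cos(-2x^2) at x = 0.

1 - 2*x^4

Use the known series and substitute for the argument.
[x^0] = 1;  [x^1] = 0;  [x^2] = 0;  [x^3] = 0;  [x^4] = -2.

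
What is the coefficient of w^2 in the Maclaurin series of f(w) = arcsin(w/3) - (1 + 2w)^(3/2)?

-3/2

Combine the two series term by term.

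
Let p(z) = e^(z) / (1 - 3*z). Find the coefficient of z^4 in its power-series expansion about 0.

2713/24

Use 1/(1 - r) = Σ r^k on the denominator, then take the Cauchy product.
p(0) = 1
p′(0) = 4
p′′(0) = 25
p′′′(0) = 226
p^(4)(0) = 2713
So c_4 = p^(4)(0)/4! = 2713/24.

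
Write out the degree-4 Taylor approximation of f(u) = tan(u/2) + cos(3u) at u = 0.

Expand each term separately and add.

27*u^4/8 + u^3/24 - 9*u^2/2 + u/2 + 1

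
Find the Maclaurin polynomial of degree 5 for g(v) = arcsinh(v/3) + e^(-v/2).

v^5/20736 + v^4/384 - 35*v^3/1296 + v^2/8 - v/6 + 1

Add the two expansions coefficient-wise.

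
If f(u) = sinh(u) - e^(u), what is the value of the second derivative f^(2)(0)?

-1

Expand each term separately and add.
The coefficient of u^2 in the expansion is -1/2, so f′′(0) = 2! * (-1/2) = -1.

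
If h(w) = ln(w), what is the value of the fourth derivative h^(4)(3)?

-2/27

Use the known series and substitute for the argument.
The coefficient of (w - 3)^4 in the expansion is -1/324, so h^(4)(3) = 4! * (-1/324) = -2/27.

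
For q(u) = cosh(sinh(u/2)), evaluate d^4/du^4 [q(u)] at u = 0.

5/16

Let u equal the inner series; expand the outer function in u and truncate.
The coefficient of u^4 in the expansion is 5/384, so q^(4)(0) = 4! * (5/384) = 5/16.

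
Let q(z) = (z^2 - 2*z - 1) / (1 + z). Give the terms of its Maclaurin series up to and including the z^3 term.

Shift and add copies of the series according to the polynomial's terms.

-2*z^3 + 2*z^2 - z - 1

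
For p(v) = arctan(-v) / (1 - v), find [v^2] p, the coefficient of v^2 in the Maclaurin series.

Use 1/(1 - r) = Σ r^k on the denominator, then take the Cauchy product.
[v^0] = 0;  [v^1] = -1;  [v^2] = -1.

-1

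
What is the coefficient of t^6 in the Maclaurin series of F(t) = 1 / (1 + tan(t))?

122/45

Expand as Σ (-1)^k u^k with u equal to the inner function's series.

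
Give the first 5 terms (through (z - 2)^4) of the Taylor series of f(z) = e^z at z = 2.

[(z - 2)^0] = e^(2);  [(z - 2)^1] = e^(2);  [(z - 2)^2] = e^(2)/2;  [(z - 2)^3] = e^(2)/6;  [(z - 2)^4] = e^(2)/24.

(z - 2)^4*e^(2)/24 + (z - 2)^3*e^(2)/6 + (z - 2)^2*e^(2)/2 + (z - 2)*e^(2) + e^(2)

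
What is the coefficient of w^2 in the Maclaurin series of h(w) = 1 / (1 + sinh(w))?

1

Use the geometric series for the reciprocal, then substitute.
h(0) = 1
h′(0) = -1
h′′(0) = 2
Dividing each by k! gives the coefficients c_0, ..., c_2.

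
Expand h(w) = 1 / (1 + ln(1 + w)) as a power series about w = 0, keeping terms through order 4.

Expand as Σ (-1)^k u^k with u equal to the inner function's series.

11*w^4/3 - 7*w^3/3 + 3*w^2/2 - w + 1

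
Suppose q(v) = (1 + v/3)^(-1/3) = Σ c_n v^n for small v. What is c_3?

-14/2187

c_3 = q′′′(0)/3! = -14/2187.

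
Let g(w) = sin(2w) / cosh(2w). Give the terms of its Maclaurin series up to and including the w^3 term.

-16*w^3/3 + 2*w

Write the quotient as an unknown series and match coefficients against numerator = denominator · series.
[w^0] = 0;  [w^1] = 2;  [w^2] = 0;  [w^3] = -16/3.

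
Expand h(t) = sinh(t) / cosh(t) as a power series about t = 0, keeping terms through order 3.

-t^3/3 + t

Invert the denominator's series and multiply.
h(0) = 0
h′(0) = 1
h′′(0) = 0
h′′′(0) = -2
The Taylor polynomial is Σ h^(k)(0)/k! · t^k.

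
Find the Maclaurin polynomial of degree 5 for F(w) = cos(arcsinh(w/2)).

5*w^4/384 - w^2/8 + 1

Plug the Maclaurin series of the inner function into that of the outer and collect terms.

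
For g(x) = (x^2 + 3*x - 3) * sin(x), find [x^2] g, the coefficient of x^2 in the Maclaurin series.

3

Shift and add copies of the series according to the polynomial's terms.
g(0) = 0
g′(0) = -3
g′′(0) = 6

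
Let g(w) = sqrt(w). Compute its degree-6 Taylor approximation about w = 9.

Differentiate repeatedly and evaluate at the center.
g(9) = 3
g′(9) = 1/6
g′′(9) = -1/108
g′′′(9) = 1/648
g^(4)(9) = -5/11664
g^(5)(9) = 35/209952
g^(6)(9) = -35/419904
The Taylor polynomial is Σ g^(k)(9)/k! · (w - 9)^k.

-7*(w - 9)^6/60466176 + 7*(w - 9)^5/5038848 - 5*(w - 9)^4/279936 + (w - 9)^3/3888 - (w - 9)^2/216 + (w - 9)/6 + 3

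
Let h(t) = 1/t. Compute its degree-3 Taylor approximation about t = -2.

h(-2) = -1/2
h′(-2) = -1/4
h′′(-2) = -1/4
h′′′(-2) = -3/8
The Taylor polynomial is Σ h^(k)(-2)/k! · (t + 2)^k.

-(t + 2)^3/16 - (t + 2)^2/8 - (t + 2)/4 - 1/2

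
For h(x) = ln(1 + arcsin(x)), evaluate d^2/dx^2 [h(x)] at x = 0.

-1

Substitute the inner expansion into the outer series and collect powers.
The coefficient of x^2 in the expansion is -1/2, so h′′(0) = 2! * (-1/2) = -1.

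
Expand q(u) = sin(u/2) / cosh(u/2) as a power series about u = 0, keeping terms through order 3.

-u^3/12 + u/2

Invert the denominator's series and multiply.
[u^0] = 0;  [u^1] = 1/2;  [u^2] = 0;  [u^3] = -1/12.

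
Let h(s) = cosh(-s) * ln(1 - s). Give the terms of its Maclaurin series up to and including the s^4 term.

-s^4/2 - 5*s^3/6 - s^2/2 - s

Write out both Maclaurin series and multiply, keeping only the needed powers.
h(0) = 0
h′(0) = -1
h′′(0) = -1
h′′′(0) = -5
h^(4)(0) = -12
Then c_k = h^(k)(0)/k! gives each Taylor coefficient.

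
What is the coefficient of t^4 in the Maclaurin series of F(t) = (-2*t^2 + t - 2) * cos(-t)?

11/12

Multiply each power in the prefactor through the base expansion.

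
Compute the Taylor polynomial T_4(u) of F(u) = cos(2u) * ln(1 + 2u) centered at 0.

-4*u^3/3 - 2*u^2 + 2*u

Multiply the two series term by term and collect like powers.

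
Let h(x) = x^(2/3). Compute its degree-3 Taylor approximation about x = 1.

4*(x - 1)^3/81 - (x - 1)^2/9 + 2*(x - 1)/3 + 1

[(x - 1)^0] = 1;  [(x - 1)^1] = 2/3;  [(x - 1)^2] = -1/9;  [(x - 1)^3] = 4/81.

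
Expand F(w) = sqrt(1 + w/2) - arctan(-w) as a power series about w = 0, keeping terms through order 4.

Add the two expansions coefficient-wise.
[w^0] = 1;  [w^1] = 5/4;  [w^2] = -1/32;  [w^3] = -125/384;  [w^4] = -5/2048.

-5*w^4/2048 - 125*w^3/384 - w^2/32 + 5*w/4 + 1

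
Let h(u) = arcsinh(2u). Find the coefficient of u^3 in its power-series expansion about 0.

h(0) = 0
h′(0) = 2
h′′(0) = 0
h′′′(0) = -8

-4/3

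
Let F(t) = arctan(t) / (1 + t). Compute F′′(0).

Multiply the two series term by term and collect like powers.
From the series, [t^2] F = -1; multiply by 2! = 2 to get -2.

-2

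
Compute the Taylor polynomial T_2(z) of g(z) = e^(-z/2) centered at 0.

z^2/8 - z/2 + 1

g(0) = 1
g′(0) = -1/2
g′′(0) = 1/4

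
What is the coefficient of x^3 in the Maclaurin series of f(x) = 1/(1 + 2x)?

f(0) = 1
f′(0) = -2
f′′(0) = 8
f′′′(0) = -48
Then c_k = f^(k)(0)/k! gives each Taylor coefficient.

-8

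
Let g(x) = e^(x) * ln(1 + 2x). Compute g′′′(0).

Multiply the two series term by term and collect like powers.
The coefficient of x^3 in the expansion is 5/3, so g′′′(0) = 3! * (5/3) = 10.

10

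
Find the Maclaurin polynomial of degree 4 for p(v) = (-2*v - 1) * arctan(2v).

16*v^4/3 + 8*v^3/3 - 4*v^2 - 2*v

Shift and add copies of the series according to the polynomial's terms.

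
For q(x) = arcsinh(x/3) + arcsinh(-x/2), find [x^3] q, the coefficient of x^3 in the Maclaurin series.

Add the two expansions coefficient-wise.
[x^0] = 0;  [x^1] = -1/6;  [x^2] = 0;  [x^3] = 19/1296.
So c_3 = q′′′(0)/3! = 19/1296.

19/1296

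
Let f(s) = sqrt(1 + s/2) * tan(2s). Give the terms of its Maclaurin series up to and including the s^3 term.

Write out both Maclaurin series and multiply, keeping only the needed powers.
[s^0] = 0;  [s^1] = 2;  [s^2] = 1/2;  [s^3] = 125/48.

125*s^3/48 + s^2/2 + 2*s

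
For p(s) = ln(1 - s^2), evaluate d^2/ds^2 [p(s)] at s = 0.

-2

The coefficient of s^2 in the expansion is -1, so p′′(0) = 2! * (-1) = -2.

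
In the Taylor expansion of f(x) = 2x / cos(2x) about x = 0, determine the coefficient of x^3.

Divide the numerator series by the denominator series (power-series long division).
f(0) = 0
f′(0) = 2
f′′(0) = 0
f′′′(0) = 24
So c_3 = f′′′(0)/3! = 4.

4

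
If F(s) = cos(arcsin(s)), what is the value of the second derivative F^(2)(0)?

Let u equal the inner series; expand the outer function in u and truncate.
The coefficient of s^2 in the expansion is -1/2, so F′′(0) = 2! * (-1/2) = -1.

-1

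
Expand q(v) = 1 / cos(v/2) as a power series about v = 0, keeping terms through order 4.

Invert the denominator's series and multiply.
q(0) = 1
q′(0) = 0
q′′(0) = 1/4
q′′′(0) = 0
q^(4)(0) = 5/16

5*v^4/384 + v^2/8 + 1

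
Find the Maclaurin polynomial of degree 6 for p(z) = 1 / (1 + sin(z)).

17*z^6/45 - 61*z^5/120 + 2*z^4/3 - 5*z^3/6 + z^2 - z + 1

Use the geometric series for the reciprocal, then substitute.
p(0) = 1
p′(0) = -1
p′′(0) = 2
p′′′(0) = -5
p^(4)(0) = 16
p^(5)(0) = -61
p^(6)(0) = 272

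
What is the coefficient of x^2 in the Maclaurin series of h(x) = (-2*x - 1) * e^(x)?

Shift and add copies of the series according to the polynomial's terms.
h(0) = -1
h′(0) = -3
h′′(0) = -5
So c_2 = h′′(0)/2! = -5/2.

-5/2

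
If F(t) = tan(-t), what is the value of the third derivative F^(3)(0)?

Apply the Taylor formula c_k = f^(k)(a)/k!.
The coefficient of t^3 in the expansion is -1/3, so F′′′(0) = 3! * (-1/3) = -2.

-2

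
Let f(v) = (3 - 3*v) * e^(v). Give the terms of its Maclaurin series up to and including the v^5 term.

-v^5/10 - 3*v^4/8 - v^3 - 3*v^2/2 + 3

Distribute the polynomial across the series and collect like powers.
f(0) = 3
f′(0) = 0
f′′(0) = -3
f′′′(0) = -6
f^(4)(0) = -9
f^(5)(0) = -12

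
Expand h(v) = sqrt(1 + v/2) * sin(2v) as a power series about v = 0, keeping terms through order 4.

Write out both Maclaurin series and multiply, keeping only the needed powers.
h(0) = 0
h′(0) = 2
h′′(0) = 1
h′′′(0) = -67/8
h^(4)(0) = -61/8

-61*v^4/192 - 67*v^3/48 + v^2/2 + 2*v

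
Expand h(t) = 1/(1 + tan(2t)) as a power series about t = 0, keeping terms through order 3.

Substitute the inner expansion into the outer series and collect powers.
[t^0] = 1;  [t^1] = -2;  [t^2] = 4;  [t^3] = -32/3.

-32*t^3/3 + 4*t^2 - 2*t + 1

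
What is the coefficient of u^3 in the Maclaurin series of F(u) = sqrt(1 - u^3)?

-1/2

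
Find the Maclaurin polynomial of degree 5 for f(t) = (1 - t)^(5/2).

-3*t^5/256 - 5*t^4/128 - 5*t^3/16 + 15*t^2/8 - 5*t/2 + 1

f(0) = 1
f′(0) = -5/2
f′′(0) = 15/4
f′′′(0) = -15/8
f^(4)(0) = -15/16
f^(5)(0) = -45/32
Then c_k = f^(k)(0)/k! gives each Taylor coefficient.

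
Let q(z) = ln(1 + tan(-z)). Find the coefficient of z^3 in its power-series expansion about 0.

Substitute the inner expansion into the outer series and collect powers.
[z^0] = 0;  [z^1] = -1;  [z^2] = -1/2;  [z^3] = -2/3.

-2/3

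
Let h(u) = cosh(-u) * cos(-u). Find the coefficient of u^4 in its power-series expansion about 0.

-1/6

Take the Cauchy product of the two expansions.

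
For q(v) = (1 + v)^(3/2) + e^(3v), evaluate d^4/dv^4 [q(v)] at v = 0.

Expand each term separately and add.
The coefficient of v^4 in the expansion is 435/128, so q^(4)(0) = 4! * (435/128) = 1305/16.

1305/16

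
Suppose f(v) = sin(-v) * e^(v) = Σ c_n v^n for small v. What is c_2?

-1

Expand each factor separately, then convolve coefficients.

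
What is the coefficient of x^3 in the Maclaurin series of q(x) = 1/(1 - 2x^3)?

Differentiate repeatedly and evaluate at the center.
q(0) = 1
q′(0) = 0
q′′(0) = 0
q′′′(0) = 12
Dividing each by k! gives the coefficients c_0, ..., c_3.

2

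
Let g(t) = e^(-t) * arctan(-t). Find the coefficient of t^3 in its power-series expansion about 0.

-1/6

Take the Cauchy product of the two expansions.
g(0) = 0
g′(0) = -1
g′′(0) = 2
g′′′(0) = -1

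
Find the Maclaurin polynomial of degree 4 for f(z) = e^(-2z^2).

2*z^4 - 2*z^2 + 1

Use the known series and substitute for the argument.
[z^0] = 1;  [z^1] = 0;  [z^2] = -2;  [z^3] = 0;  [z^4] = 2.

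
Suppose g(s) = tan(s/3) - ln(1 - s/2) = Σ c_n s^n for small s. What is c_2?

Combine the two series term by term.
g(0) = 0
g′(0) = 5/6
g′′(0) = 1/4
So c_2 = g′′(0)/2! = 1/8.

1/8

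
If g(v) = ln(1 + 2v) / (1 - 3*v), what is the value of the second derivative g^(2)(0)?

8

Expand 1/(denominator) as a geometric series and multiply by the numerator's series.
From the series, [v^2] g = 4; multiply by 2! = 2 to get 8.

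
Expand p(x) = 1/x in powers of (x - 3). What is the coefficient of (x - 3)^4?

1/243

c_4 = p^(4)(3)/4! = 1/243.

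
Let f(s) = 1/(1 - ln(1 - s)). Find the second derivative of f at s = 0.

Let u equal the inner series; expand the outer function in u and truncate.
The coefficient of s^2 in the expansion is 1/2, so f′′(0) = 2! * (1/2) = 1.

1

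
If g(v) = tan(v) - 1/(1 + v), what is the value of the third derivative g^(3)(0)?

8

Add the two expansions coefficient-wise.
The coefficient of v^3 in the expansion is 4/3, so g′′′(0) = 3! * (4/3) = 8.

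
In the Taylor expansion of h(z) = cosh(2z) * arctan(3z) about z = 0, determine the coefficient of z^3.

-3

Multiply the two series term by term and collect like powers.
h(0) = 0
h′(0) = 3
h′′(0) = 0
h′′′(0) = -18
So c_3 = h′′′(0)/3! = -3.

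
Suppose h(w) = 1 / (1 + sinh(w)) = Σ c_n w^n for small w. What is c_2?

1

Expand as Σ (-1)^k u^k with u equal to the inner function's series.
h(0) = 1
h′(0) = -1
h′′(0) = 2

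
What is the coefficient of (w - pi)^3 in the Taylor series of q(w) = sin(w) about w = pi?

1/6

Differentiate repeatedly and evaluate at the center.
[(w - pi)^0] = 0;  [(w - pi)^1] = -1;  [(w - pi)^2] = 0;  [(w - pi)^3] = 1/6.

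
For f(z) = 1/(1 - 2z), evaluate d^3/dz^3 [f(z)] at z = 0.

48

Use the known series and substitute for the argument.
The coefficient of z^3 in the expansion is 8, so f′′′(0) = 3! * (8) = 48.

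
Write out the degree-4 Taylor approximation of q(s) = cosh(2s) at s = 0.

2*s^4/3 + 2*s^2 + 1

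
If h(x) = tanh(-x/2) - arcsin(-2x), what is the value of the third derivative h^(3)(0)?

Combine the two series term by term.
From the series, [x^3] h = 11/8; multiply by 3! = 6 to get 33/4.

33/4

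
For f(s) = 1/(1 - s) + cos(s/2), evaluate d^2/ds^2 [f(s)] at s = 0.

Combine the two series term by term.
The coefficient of s^2 in the expansion is 7/8, so f′′(0) = 2! * (7/8) = 7/4.

7/4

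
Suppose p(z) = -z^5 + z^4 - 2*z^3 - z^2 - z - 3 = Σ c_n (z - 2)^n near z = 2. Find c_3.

p(2) = -41
p′(2) = -77
p′′(2) = -138
p′′′(2) = -204
So c_3 = p′′′(2)/3! = -34.

-34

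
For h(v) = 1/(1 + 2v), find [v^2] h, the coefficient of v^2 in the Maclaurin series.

4

h(0) = 1
h′(0) = -2
h′′(0) = 8
So c_2 = h′′(0)/2! = 4.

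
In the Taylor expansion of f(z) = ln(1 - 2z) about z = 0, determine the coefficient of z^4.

Compute the successive derivatives at the expansion point and divide by k!.
f(0) = 0
f′(0) = -2
f′′(0) = -4
f′′′(0) = -16
f^(4)(0) = -96
The Taylor polynomial is Σ f^(k)(0)/k! · z^k.

-4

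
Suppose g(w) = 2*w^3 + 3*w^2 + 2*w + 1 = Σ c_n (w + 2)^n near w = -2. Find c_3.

2

Use the known series and substitute for the argument.
g(-2) = -7
g′(-2) = 14
g′′(-2) = -18
g′′′(-2) = 12
So c_3 = g′′′(-2)/3! = 2.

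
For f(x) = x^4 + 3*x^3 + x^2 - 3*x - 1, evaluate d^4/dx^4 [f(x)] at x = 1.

24

Differentiate repeatedly and evaluate at the center.
The coefficient of (x - 1)^4 in the expansion is 1, so f^(4)(1) = 4! * (1) = 24.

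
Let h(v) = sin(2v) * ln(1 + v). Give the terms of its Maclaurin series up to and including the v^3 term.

-v^3 + 2*v^2

Take the Cauchy product of the two expansions.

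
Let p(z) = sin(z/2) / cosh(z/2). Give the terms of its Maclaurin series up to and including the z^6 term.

3*z^5/320 - z^3/12 + z/2

Divide the numerator series by the denominator series (power-series long division).
p(0) = 0
p′(0) = 1/2
p′′(0) = 0
p′′′(0) = -1/2
p^(4)(0) = 0
p^(5)(0) = 9/8
p^(6)(0) = 0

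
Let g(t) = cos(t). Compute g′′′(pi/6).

1/2

Use the known series and substitute for the argument.
The coefficient of (t - pi/6)^3 in the expansion is 1/12, so g′′′(pi/6) = 3! * (1/12) = 1/2.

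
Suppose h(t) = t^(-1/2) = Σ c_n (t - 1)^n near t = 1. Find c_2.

3/8

h(1) = 1
h′(1) = -1/2
h′′(1) = 3/4
Then c_k = h^(k)(1)/k! gives each Taylor coefficient.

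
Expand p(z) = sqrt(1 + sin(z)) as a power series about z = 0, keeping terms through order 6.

-z^6/46080 + z^5/3840 + z^4/384 - z^3/48 - z^2/8 + z/2 + 1

Compose series: expand the inner function first, then feed it into the outer expansion.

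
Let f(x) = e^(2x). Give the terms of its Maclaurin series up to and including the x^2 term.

2*x^2 + 2*x + 1

[x^0] = 1;  [x^1] = 2;  [x^2] = 2.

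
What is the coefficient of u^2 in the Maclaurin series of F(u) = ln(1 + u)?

-1/2

c_2 = F′′(0)/2! = -1/2.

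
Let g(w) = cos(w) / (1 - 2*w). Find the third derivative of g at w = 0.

Expand 1/(denominator) as a geometric series and multiply by the numerator's series.
The coefficient of w^3 in the expansion is 7, so g′′′(0) = 3! * (7) = 42.

42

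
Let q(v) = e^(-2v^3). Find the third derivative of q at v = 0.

Use the known series and substitute for the argument.
From the series, [v^3] q = -2; multiply by 3! = 6 to get -12.

-12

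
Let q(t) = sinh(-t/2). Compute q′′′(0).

-1/8

The coefficient of t^3 in the expansion is -1/48, so q′′′(0) = 3! * (-1/48) = -1/8.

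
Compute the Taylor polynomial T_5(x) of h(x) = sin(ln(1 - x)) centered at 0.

Let u equal the inner series; expand the outer function in u and truncate.

x^5/12 - x^3/6 - x^2/2 - x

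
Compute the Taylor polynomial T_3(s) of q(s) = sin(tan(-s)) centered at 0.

Plug the Maclaurin series of the inner function into that of the outer and collect terms.
q(0) = 0
q′(0) = -1
q′′(0) = 0
q′′′(0) = -1

-s^3/6 - s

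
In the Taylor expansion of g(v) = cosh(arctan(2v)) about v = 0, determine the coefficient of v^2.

2

Let u equal the inner series; expand the outer function in u and truncate.
g(0) = 1
g′(0) = 0
g′′(0) = 4
Dividing each by k! gives the coefficients c_0, ..., c_2.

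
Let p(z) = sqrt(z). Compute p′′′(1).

3/8

From the series, [(z - 1)^3] p = 1/16; multiply by 3! = 6 to get 3/8.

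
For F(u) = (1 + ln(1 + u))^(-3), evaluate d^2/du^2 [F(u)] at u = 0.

Compose series: expand the inner function first, then feed it into the outer expansion.
From the series, [u^2] F = 15/2; multiply by 2! = 2 to get 15.

15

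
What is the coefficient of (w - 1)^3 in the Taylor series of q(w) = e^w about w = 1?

q(1) = e
q′(1) = e
q′′(1) = e
q′′′(1) = e
Then c_k = q^(k)(1)/k! gives each Taylor coefficient.

e/6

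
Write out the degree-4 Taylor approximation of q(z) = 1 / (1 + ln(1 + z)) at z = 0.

Use the geometric series for the reciprocal, then substitute.
q(0) = 1
q′(0) = -1
q′′(0) = 3
q′′′(0) = -14
q^(4)(0) = 88
The Taylor polynomial is Σ q^(k)(0)/k! · z^k.

11*z^4/3 - 7*z^3/3 + 3*z^2/2 - z + 1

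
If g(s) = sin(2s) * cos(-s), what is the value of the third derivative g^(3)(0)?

Take the Cauchy product of the two expansions.
From the series, [s^3] g = -7/3; multiply by 3! = 6 to get -14.

-14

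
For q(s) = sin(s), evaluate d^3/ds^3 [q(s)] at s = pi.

Compute the successive derivatives at the expansion point and divide by k!.
From the series, [(s - pi)^3] q = 1/6; multiply by 3! = 6 to get 1.

1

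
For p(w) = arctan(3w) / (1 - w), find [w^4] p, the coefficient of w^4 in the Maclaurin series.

Write out both Maclaurin series and multiply, keeping only the needed powers.
p(0) = 0
p′(0) = 3
p′′(0) = 6
p′′′(0) = -36
p^(4)(0) = -144
The Taylor polynomial is Σ p^(k)(0)/k! · w^k.

-6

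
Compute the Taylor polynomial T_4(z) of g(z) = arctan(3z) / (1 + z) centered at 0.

6*z^4 - 6*z^3 - 3*z^2 + 3*z

Multiply the two series term by term and collect like powers.
g(0) = 0
g′(0) = 3
g′′(0) = -6
g′′′(0) = -36
g^(4)(0) = 144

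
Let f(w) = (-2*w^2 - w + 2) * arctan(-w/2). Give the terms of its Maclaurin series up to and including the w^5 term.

Shift and add copies of the series according to the polynomial's terms.
f(0) = 0
f′(0) = -1
f′′(0) = 1
f′′′(0) = 13/2
f^(4)(0) = -1
f^(5)(0) = -23/2
Then c_k = f^(k)(0)/k! gives each Taylor coefficient.

-23*w^5/240 - w^4/24 + 13*w^3/12 + w^2/2 - w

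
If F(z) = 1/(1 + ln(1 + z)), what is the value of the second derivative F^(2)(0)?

3

Let u equal the inner series; expand the outer function in u and truncate.
From the series, [z^2] F = 3/2; multiply by 2! = 2 to get 3.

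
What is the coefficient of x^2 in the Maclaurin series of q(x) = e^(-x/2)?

1/8

[x^0] = 1;  [x^1] = -1/2;  [x^2] = 1/8.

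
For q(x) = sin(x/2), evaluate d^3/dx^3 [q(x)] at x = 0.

From the series, [x^3] q = -1/48; multiply by 3! = 6 to get -1/8.

-1/8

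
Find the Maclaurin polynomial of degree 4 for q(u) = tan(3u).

q(0) = 0
q′(0) = 3
q′′(0) = 0
q′′′(0) = 54
q^(4)(0) = 0

9*u^3 + 3*u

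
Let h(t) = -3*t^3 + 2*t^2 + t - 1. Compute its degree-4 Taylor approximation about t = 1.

-3*(t - 1)^3 - 7*(t - 1)^2 - 4*(t - 1) - 1

h(1) = -1
h′(1) = -4
h′′(1) = -14
h′′′(1) = -18
h^(4)(1) = 0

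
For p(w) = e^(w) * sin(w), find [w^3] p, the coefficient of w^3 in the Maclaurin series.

1/3

Multiply the two series term by term and collect like powers.
[w^0] = 0;  [w^1] = 1;  [w^2] = 1;  [w^3] = 1/3.
So c_3 = p′′′(0)/3! = 1/3.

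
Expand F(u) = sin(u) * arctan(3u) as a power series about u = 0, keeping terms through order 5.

-19*u^4/2 + 3*u^2

Multiply the two series term by term and collect like powers.
F(0) = 0
F′(0) = 0
F′′(0) = 6
F′′′(0) = 0
F^(4)(0) = -228
F^(5)(0) = 0
Then c_k = F^(k)(0)/k! gives each Taylor coefficient.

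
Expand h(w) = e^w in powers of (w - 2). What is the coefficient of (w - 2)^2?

c_2 = h′′(2)/2! = e^(2)/2.

e^(2)/2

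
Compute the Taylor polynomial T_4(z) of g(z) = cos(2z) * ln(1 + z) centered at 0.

3*z^4/4 - 5*z^3/3 - z^2/2 + z

Take the Cauchy product of the two expansions.
[z^0] = 0;  [z^1] = 1;  [z^2] = -1/2;  [z^3] = -5/3;  [z^4] = 3/4.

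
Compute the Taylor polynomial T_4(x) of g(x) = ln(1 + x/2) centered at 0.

g(0) = 0
g′(0) = 1/2
g′′(0) = -1/4
g′′′(0) = 1/4
g^(4)(0) = -3/8

-x^4/64 + x^3/24 - x^2/8 + x/2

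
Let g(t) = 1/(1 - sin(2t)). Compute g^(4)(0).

256

Plug the Maclaurin series of the inner function into that of the outer and collect terms.
The coefficient of t^4 in the expansion is 32/3, so g^(4)(0) = 4! * (32/3) = 256.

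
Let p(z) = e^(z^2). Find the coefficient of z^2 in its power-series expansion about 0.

[z^0] = 1;  [z^1] = 0;  [z^2] = 1.
So c_2 = p′′(0)/2! = 1.

1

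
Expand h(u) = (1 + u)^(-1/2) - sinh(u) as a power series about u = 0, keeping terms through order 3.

-23*u^3/48 + 3*u^2/8 - 3*u/2 + 1

Expand each term separately and add.
h(0) = 1
h′(0) = -3/2
h′′(0) = 3/4
h′′′(0) = -23/8
The Taylor polynomial is Σ h^(k)(0)/k! · u^k.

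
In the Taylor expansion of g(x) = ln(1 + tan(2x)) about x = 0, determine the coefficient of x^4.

-28/3

Compose series: expand the inner function first, then feed it into the outer expansion.
g(0) = 0
g′(0) = 2
g′′(0) = -4
g′′′(0) = 32
g^(4)(0) = -224
Then c_k = g^(k)(0)/k! gives each Taylor coefficient.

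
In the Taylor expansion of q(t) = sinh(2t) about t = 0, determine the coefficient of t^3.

4/3

q(0) = 0
q′(0) = 2
q′′(0) = 0
q′′′(0) = 8
Dividing each by k! gives the coefficients c_0, ..., c_3.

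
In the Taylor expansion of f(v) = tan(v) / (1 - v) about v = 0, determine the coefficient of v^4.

Multiply the two series term by term and collect like powers.
f(0) = 0
f′(0) = 1
f′′(0) = 2
f′′′(0) = 8
f^(4)(0) = 32
So c_4 = f^(4)(0)/4! = 4/3.

4/3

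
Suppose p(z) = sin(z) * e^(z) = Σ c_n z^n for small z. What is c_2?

1

Take the Cauchy product of the two expansions.
p(0) = 0
p′(0) = 1
p′′(0) = 2
So c_2 = p′′(0)/2! = 1.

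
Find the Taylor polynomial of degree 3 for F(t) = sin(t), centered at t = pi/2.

F(pi/2) = 1
F′(pi/2) = 0
F′′(pi/2) = -1
F′′′(pi/2) = 0
Dividing each by k! gives the coefficients c_0, ..., c_3.

1 - (t - pi/2)^2/2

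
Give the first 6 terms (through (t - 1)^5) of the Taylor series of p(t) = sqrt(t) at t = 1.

p(1) = 1
p′(1) = 1/2
p′′(1) = -1/4
p′′′(1) = 3/8
p^(4)(1) = -15/16
p^(5)(1) = 105/32

7*(t - 1)^5/256 - 5*(t - 1)^4/128 + (t - 1)^3/16 - (t - 1)^2/8 + (t - 1)/2 + 1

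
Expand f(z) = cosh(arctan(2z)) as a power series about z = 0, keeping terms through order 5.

Let u equal the inner series; expand the outer function in u and truncate.
[z^0] = 1;  [z^1] = 0;  [z^2] = 2;  [z^3] = 0;  [z^4] = -14/3;  [z^5] = 0.

-14*z^4/3 + 2*z^2 + 1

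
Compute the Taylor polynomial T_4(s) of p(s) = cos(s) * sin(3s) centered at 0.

-6*s^3 + 3*s

Expand each factor separately, then convolve coefficients.
p(0) = 0
p′(0) = 3
p′′(0) = 0
p′′′(0) = -36
p^(4)(0) = 0
Dividing each by k! gives the coefficients c_0, ..., c_4.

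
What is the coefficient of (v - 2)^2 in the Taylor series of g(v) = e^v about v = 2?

e^(2)/2

[(v - 2)^0] = e^(2);  [(v - 2)^1] = e^(2);  [(v - 2)^2] = e^(2)/2.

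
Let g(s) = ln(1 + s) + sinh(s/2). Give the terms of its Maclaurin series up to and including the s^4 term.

Add the two expansions coefficient-wise.
g(0) = 0
g′(0) = 3/2
g′′(0) = -1
g′′′(0) = 17/8
g^(4)(0) = -6

-s^4/4 + 17*s^3/48 - s^2/2 + 3*s/2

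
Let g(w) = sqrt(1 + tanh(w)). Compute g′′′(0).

-5/8

Plug the Maclaurin series of the inner function into that of the outer and collect terms.
From the series, [w^3] g = -5/48; multiply by 3! = 6 to get -5/8.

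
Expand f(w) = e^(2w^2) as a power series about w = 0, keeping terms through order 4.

f(0) = 1
f′(0) = 0
f′′(0) = 4
f′′′(0) = 0
f^(4)(0) = 48

2*w^4 + 2*w^2 + 1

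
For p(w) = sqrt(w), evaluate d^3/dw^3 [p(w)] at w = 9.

The coefficient of (w - 9)^3 in the expansion is 1/3888, so p′′′(9) = 3! * (1/3888) = 1/648.

1/648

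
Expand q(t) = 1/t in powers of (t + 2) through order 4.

Use the known series and substitute for the argument.
q(-2) = -1/2
q′(-2) = -1/4
q′′(-2) = -1/4
q′′′(-2) = -3/8
q^(4)(-2) = -3/4

-(t + 2)^4/32 - (t + 2)^3/16 - (t + 2)^2/8 - (t + 2)/4 - 1/2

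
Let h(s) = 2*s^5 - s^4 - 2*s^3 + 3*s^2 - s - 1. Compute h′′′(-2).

516

From the series, [(s + 2)^3] h = 86; multiply by 3! = 6 to get 516.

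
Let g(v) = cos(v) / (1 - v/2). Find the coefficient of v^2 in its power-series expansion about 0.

-1/4

Expand each factor separately, then convolve coefficients.
g(0) = 1
g′(0) = 1/2
g′′(0) = -1/2
So c_2 = g′′(0)/2! = -1/4.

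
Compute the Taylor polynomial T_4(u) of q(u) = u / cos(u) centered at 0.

Invert the denominator's series and multiply.

u^3/2 + u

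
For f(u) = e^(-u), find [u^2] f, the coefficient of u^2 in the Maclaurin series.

f(0) = 1
f′(0) = -1
f′′(0) = 1
So c_2 = f′′(0)/2! = 1/2.

1/2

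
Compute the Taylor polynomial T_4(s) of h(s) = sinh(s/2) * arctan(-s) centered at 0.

7*s^4/48 - s^2/2

Multiply the two series term by term and collect like powers.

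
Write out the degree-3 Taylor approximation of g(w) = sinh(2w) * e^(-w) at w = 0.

7*w^3/3 - 2*w^2 + 2*w

Multiply the two series term by term and collect like powers.
g(0) = 0
g′(0) = 2
g′′(0) = -4
g′′′(0) = 14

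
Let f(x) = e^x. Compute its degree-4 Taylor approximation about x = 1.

e*(x - 1)^4/24 + e*(x - 1)^3/6 + e*(x - 1)^2/2 + e*(x - 1) + e

Apply the Taylor formula c_k = f^(k)(a)/k!.
f(1) = e
f′(1) = e
f′′(1) = e
f′′′(1) = e
f^(4)(1) = e
Dividing each by k! gives the coefficients c_0, ..., c_4.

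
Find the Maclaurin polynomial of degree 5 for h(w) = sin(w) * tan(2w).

7*w^4/3 + 2*w^2

Multiply the two series term by term and collect like powers.
h(0) = 0
h′(0) = 0
h′′(0) = 4
h′′′(0) = 0
h^(4)(0) = 56
h^(5)(0) = 0
The Taylor polynomial is Σ h^(k)(0)/k! · w^k.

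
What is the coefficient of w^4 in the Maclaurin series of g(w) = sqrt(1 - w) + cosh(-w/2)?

-7/192

Expand each term separately and add.
g(0) = 2
g′(0) = -1/2
g′′(0) = 0
g′′′(0) = -3/8
g^(4)(0) = -7/8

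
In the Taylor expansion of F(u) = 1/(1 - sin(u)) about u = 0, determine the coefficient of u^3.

Let u equal the inner series; expand the outer function in u and truncate.

5/6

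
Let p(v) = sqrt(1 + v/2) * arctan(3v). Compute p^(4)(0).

-855/16

Multiply the two series term by term and collect like powers.
The coefficient of v^4 in the expansion is -285/128, so p^(4)(0) = 4! * (-285/128) = -855/16.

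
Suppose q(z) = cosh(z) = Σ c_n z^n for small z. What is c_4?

1/24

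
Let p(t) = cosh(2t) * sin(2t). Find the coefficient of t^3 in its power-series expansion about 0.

Expand each factor separately, then convolve coefficients.
p(0) = 0
p′(0) = 2
p′′(0) = 0
p′′′(0) = 16
So c_3 = p′′′(0)/3! = 8/3.

8/3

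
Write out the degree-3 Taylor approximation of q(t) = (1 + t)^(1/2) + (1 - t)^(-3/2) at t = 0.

9*t^3/4 + 7*t^2/4 + 2*t + 2

Expand each term separately and add.
q(0) = 2
q′(0) = 2
q′′(0) = 7/2
q′′′(0) = 27/2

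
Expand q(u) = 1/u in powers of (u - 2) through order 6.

(u - 2)^6/128 - (u - 2)^5/64 + (u - 2)^4/32 - (u - 2)^3/16 + (u - 2)^2/8 - (u - 2)/4 + 1/2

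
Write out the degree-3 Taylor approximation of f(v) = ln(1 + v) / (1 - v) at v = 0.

5*v^3/6 + v^2/2 + v

Multiply the two series term by term and collect like powers.
[v^0] = 0;  [v^1] = 1;  [v^2] = 1/2;  [v^3] = 5/6.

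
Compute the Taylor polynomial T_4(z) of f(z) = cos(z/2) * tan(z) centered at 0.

5*z^3/24 + z

Expand each factor separately, then convolve coefficients.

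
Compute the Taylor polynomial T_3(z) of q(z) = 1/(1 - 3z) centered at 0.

Use the known series and substitute for the argument.
q(0) = 1
q′(0) = 3
q′′(0) = 18
q′′′(0) = 162

27*z^3 + 9*z^2 + 3*z + 1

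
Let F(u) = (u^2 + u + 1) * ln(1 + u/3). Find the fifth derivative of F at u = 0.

Distribute the polynomial across the series and collect like powers.
The coefficient of u^5 in the expansion is 49/4860, so F^(5)(0) = 5! * (49/4860) = 98/81.

98/81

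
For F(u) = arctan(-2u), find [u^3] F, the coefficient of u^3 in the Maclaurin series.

8/3

Compute the successive derivatives at the expansion point and divide by k!.
F(0) = 0
F′(0) = -2
F′′(0) = 0
F′′′(0) = 16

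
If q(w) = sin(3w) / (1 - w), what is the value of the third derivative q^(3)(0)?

-9

Expand each factor separately, then convolve coefficients.
The coefficient of w^3 in the expansion is -3/2, so q′′′(0) = 3! * (-3/2) = -9.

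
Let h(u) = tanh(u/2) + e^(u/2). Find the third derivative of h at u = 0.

-1/8

Expand each term separately and add.
From the series, [u^3] h = -1/48; multiply by 3! = 6 to get -1/8.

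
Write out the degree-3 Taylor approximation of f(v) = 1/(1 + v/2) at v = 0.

-v^3/8 + v^2/4 - v/2 + 1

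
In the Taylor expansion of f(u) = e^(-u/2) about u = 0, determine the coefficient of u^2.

1/8

Compute the successive derivatives at the expansion point and divide by k!.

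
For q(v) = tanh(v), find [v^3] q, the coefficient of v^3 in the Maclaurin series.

-1/3

Use the known series and substitute for the argument.
[v^0] = 0;  [v^1] = 1;  [v^2] = 0;  [v^3] = -1/3.
So c_3 = q′′′(0)/3! = -1/3.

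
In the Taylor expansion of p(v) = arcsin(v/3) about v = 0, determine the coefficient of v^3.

1/162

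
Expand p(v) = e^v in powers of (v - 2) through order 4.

[(v - 2)^0] = e^(2);  [(v - 2)^1] = e^(2);  [(v - 2)^2] = e^(2)/2;  [(v - 2)^3] = e^(2)/6;  [(v - 2)^4] = e^(2)/24.

(v - 2)^4*e^(2)/24 + (v - 2)^3*e^(2)/6 + (v - 2)^2*e^(2)/2 + (v - 2)*e^(2) + e^(2)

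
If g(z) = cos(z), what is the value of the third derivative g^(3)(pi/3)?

sqrt(3)/2

Apply the Taylor formula c_k = f^(k)(a)/k!.
From the series, [(z - pi/3)^3] g = sqrt(3)/12; multiply by 3! = 6 to get sqrt(3)/2.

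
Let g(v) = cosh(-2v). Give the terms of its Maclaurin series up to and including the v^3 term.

2*v^2 + 1

Apply the Taylor formula c_k = f^(k)(a)/k!.
g(0) = 1
g′(0) = 0
g′′(0) = 4
g′′′(0) = 0
Then c_k = g^(k)(0)/k! gives each Taylor coefficient.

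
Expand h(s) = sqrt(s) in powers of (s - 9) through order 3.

(s - 9)^3/3888 - (s - 9)^2/216 + (s - 9)/6 + 3

h(9) = 3
h′(9) = 1/6
h′′(9) = -1/108
h′′′(9) = 1/648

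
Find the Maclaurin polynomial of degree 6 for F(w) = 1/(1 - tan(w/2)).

Substitute the inner expansion into the outer series and collect powers.
F(0) = 1
F′(0) = 1/2
F′′(0) = 1/2
F′′′(0) = 1
F^(4)(0) = 5/2
F^(5)(0) = 8
F^(6)(0) = 61/2

61*w^6/1440 + w^5/15 + 5*w^4/48 + w^3/6 + w^2/4 + w/2 + 1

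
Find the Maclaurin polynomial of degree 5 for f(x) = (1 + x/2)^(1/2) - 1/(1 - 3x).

-1990649*x^5/8192 - 165893*x^4/2048 - 3455*x^3/128 - 289*x^2/32 - 11*x/4

Add the two expansions coefficient-wise.
f(0) = 0
f′(0) = -11/4
f′′(0) = -289/16
f′′′(0) = -10365/64
f^(4)(0) = -497679/256
f^(5)(0) = -29859735/1024
Dividing each by k! gives the coefficients c_0, ..., c_5.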